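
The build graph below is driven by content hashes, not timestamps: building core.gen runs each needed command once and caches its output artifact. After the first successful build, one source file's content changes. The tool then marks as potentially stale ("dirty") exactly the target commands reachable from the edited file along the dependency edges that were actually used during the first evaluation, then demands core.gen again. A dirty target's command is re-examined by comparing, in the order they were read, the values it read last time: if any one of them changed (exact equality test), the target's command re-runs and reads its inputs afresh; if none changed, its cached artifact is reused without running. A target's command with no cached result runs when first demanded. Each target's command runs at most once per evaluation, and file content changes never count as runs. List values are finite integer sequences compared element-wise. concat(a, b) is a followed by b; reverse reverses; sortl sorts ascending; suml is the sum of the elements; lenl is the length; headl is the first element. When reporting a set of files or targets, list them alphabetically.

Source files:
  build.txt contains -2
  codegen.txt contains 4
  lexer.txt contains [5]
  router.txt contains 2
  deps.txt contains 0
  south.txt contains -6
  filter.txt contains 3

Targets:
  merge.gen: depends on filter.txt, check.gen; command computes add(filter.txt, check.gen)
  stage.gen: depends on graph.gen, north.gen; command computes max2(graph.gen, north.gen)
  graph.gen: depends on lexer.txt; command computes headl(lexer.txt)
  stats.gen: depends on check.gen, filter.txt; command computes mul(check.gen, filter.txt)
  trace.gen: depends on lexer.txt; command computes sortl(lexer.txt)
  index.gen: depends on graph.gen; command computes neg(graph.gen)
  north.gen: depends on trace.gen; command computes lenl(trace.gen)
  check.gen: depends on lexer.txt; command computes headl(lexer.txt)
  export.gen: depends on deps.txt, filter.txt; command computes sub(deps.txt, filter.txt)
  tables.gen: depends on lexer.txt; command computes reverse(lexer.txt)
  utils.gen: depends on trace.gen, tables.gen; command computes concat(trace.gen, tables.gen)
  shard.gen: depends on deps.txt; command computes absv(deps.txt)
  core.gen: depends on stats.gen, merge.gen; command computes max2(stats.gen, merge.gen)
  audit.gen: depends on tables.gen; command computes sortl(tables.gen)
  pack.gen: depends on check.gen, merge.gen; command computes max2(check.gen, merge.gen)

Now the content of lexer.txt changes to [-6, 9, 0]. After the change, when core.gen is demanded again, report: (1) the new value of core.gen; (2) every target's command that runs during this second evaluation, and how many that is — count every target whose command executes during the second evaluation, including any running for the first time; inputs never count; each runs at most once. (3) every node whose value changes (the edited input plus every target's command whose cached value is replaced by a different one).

Initial pass — values computed on the first demand:
  check.gen = headl([5]) = 5
  merge.gen = add(3, 5) = 8
  stats.gen = mul(5, 3) = 15
  core.gen = max2(15, 8) = 15

Second demand — change propagation:
  check.gen: re-runs because lexer.txt [5]->[-6, 9, 0]; new result -6.
  merge.gen: re-runs because check.gen 5->-6; new result -3.
  stats.gen: re-runs because check.gen 5->-6; new result -18.
  core.gen: re-runs because stats.gen 15->-18; merge.gen 8->-3; new result -3.

core.gen now evaluates to -3.
Run set: check.gen, core.gen, merge.gen, stats.gen (4 run).
Changed values: check.gen, core.gen, lexer.txt, merge.gen, stats.gen.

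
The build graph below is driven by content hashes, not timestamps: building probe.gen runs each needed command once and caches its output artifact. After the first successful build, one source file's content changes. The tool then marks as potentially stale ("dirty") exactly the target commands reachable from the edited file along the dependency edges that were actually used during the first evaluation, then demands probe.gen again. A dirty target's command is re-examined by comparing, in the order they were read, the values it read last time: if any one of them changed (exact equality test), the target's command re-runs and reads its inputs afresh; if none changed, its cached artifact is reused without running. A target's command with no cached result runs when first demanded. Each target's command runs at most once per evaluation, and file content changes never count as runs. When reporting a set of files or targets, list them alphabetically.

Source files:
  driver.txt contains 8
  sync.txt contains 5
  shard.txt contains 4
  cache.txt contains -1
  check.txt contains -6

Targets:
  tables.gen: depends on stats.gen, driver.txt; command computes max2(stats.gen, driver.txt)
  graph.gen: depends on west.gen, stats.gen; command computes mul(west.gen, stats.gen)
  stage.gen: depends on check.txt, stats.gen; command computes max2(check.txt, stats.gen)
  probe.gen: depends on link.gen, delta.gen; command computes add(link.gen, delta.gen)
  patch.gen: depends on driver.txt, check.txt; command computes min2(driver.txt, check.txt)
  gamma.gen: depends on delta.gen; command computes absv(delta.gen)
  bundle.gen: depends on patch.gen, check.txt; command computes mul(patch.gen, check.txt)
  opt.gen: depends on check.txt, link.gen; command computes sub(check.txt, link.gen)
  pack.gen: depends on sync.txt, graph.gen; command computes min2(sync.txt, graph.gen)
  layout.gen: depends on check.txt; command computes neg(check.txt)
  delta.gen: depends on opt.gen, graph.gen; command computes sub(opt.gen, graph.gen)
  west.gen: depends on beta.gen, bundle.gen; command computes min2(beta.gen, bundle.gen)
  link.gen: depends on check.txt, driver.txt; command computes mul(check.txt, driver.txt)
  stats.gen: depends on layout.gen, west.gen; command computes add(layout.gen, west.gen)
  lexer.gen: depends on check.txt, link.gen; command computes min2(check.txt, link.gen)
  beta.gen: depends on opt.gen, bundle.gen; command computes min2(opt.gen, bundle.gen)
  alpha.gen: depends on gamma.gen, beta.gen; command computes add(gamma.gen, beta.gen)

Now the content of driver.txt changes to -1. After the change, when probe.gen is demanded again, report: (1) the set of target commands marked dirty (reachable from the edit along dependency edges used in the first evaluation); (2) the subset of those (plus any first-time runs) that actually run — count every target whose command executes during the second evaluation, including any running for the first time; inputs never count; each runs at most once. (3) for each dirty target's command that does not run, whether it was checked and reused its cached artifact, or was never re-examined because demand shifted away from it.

Initial pass — values computed on the first demand:
  layout.gen = neg(-6) = 6
  link.gen = mul(-6, 8) = -48
  opt.gen = sub(-6, -48) = 42
  patch.gen = min2(8, -6) = -6
  bundle.gen = mul(-6, -6) = 36
  beta.gen = min2(42, 36) = 36
  west.gen = min2(36, 36) = 36
  stats.gen = add(6, 36) = 42
  graph.gen = mul(36, 42) = 1512
  delta.gen = sub(42, 1512) = -1470
  probe.gen = add(-48, -1470) = -1518

Second demand — change propagation:
  link.gen: re-runs because driver.txt 8->-1; new result 6.
  opt.gen: re-runs because link.gen -48->6; new result -12.
  patch.gen: re-runs because driver.txt 8->-1; new result -6 (unchanged).
  bundle.gen: re-examined; everything it read last time is the same (patch.gen unchanged, check.txt unchanged) — cache 36 kept, no run.
  beta.gen: re-runs because opt.gen 42->-12; new result -12.
  west.gen: re-runs because beta.gen 36->-12; new result -12.
  stats.gen: re-runs because west.gen 36->-12; new result -6.
  graph.gen: re-runs because west.gen 36->-12; stats.gen 42->-6; new result 72.
  delta.gen: re-runs because opt.gen 42->-12; graph.gen 1512->72; new result -84.
  probe.gen: re-runs because link.gen -48->6; delta.gen -1470->-84; new result -78.

The important point: at bundle.gen every value read last time is unchanged, so the dirty flag clears without a run.

Dirty set: beta.gen, bundle.gen, delta.gen, graph.gen, link.gen, opt.gen, patch.gen, probe.gen, stats.gen, west.gen.
Run set: beta.gen, delta.gen, graph.gen, link.gen, opt.gen, patch.gen, probe.gen, stats.gen, west.gen (9 run).
Re-examined without running (cache reused): bundle.gen.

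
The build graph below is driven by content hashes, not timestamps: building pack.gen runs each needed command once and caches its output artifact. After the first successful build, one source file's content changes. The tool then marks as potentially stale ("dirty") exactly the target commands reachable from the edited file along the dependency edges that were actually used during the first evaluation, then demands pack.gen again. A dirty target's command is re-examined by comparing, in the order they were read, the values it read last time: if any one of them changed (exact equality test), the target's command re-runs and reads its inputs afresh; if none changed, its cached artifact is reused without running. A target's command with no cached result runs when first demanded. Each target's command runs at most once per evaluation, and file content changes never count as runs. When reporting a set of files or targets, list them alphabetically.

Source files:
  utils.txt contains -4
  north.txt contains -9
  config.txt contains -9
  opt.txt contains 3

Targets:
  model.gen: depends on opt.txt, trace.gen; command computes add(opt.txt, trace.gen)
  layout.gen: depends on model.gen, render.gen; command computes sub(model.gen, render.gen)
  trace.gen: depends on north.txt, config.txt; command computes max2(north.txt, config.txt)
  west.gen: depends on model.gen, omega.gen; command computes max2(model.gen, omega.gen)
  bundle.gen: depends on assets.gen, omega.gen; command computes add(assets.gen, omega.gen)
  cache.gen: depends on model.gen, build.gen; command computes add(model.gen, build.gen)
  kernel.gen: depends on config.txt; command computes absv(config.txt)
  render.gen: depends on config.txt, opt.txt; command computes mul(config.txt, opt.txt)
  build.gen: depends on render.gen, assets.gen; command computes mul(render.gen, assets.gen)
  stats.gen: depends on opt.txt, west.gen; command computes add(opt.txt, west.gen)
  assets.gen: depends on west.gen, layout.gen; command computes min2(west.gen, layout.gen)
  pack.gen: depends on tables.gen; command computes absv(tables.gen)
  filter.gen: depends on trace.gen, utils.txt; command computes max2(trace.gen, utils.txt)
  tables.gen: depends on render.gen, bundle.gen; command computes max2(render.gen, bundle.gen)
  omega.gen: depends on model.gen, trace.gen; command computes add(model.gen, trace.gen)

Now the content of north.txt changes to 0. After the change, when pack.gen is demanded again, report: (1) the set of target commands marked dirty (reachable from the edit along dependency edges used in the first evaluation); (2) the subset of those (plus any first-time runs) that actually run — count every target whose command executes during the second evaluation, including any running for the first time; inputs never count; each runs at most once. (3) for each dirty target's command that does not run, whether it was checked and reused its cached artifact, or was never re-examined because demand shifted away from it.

Dirty set: assets.gen, bundle.gen, layout.gen, model.gen, omega.gen, pack.gen, tables.gen, trace.gen, west.gen.
Run set: assets.gen, bundle.gen, layout.gen, model.gen, omega.gen, pack.gen, tables.gen, trace.gen, west.gen (9 run).
All dirty target commands ended up running.

Initial pass — values computed on the first demand:
  render.gen = mul(-9, 3) = -27
  trace.gen = max2(-9, -9) = -9
  model.gen = add(3, -9) = -6
  layout.gen = sub(-6, -27) = 21
  omega.gen = add(-6, -9) = -15
  west.gen = max2(-6, -15) = -6
  assets.gen = min2(-6, 21) = -6
  bundle.gen = add(-6, -15) = -21
  tables.gen = max2(-27, -21) = -21
  pack.gen = absv(-21) = 21

Second demand — change propagation:
  trace.gen: re-runs because north.txt -9->0; new result 0.
  model.gen: re-runs because trace.gen -9->0; new result 3.
  layout.gen: re-runs because model.gen -6->3; new result 30.
  omega.gen: re-runs because model.gen -6->3; trace.gen -9->0; new result 3.
  west.gen: re-runs because model.gen -6->3; omega.gen -15->3; new result 3.
  assets.gen: re-runs because west.gen -6->3; layout.gen 21->30; new result 3.
  bundle.gen: re-runs because assets.gen -6->3; omega.gen -15->3; new result 6.
  tables.gen: re-runs because bundle.gen -21->6; new result 6.
  pack.gen: re-runs because tables.gen -21->6; new result 6.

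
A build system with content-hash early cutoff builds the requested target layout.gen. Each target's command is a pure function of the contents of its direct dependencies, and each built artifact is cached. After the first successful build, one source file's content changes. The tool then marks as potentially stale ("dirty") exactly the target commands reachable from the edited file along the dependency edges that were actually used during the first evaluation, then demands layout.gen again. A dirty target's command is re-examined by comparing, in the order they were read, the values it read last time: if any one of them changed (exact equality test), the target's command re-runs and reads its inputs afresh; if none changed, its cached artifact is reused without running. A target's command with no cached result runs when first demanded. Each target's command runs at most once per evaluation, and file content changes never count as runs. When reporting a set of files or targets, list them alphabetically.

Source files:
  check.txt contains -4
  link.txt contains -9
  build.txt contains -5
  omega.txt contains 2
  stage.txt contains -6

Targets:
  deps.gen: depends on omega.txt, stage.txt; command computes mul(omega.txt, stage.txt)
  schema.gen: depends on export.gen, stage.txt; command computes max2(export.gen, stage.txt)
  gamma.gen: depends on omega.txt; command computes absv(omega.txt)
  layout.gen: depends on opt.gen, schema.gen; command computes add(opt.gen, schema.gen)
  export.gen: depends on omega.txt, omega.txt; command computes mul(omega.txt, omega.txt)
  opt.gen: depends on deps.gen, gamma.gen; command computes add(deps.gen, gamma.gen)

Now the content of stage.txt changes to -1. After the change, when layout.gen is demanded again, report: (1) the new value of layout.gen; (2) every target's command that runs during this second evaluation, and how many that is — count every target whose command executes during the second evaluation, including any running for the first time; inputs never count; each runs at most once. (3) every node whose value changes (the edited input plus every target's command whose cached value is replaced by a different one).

New value of layout.gen: 4.
Target commands that run: deps.gen, layout.gen, opt.gen, schema.gen — 4 in total.
Values that change: deps.gen, layout.gen, opt.gen, stage.txt.

First evaluation (everything demanded from the output):
  deps.gen = mul(2, -6) = -12
  export.gen = mul(2, 2) = 4
  gamma.gen = absv(2) = 2
  opt.gen = add(-12, 2) = -10
  schema.gen = max2(4, -6) = 4
  layout.gen = add(-10, 4) = -6

Propagation after the edit:
  deps.gen: runs — stage.txt -6->-1; result -2.
  opt.gen: runs — deps.gen -12->-2; result 0.
  schema.gen: runs — stage.txt -6->-1; result 4 (same value as before).
  layout.gen: runs — opt.gen -10->0; result 4.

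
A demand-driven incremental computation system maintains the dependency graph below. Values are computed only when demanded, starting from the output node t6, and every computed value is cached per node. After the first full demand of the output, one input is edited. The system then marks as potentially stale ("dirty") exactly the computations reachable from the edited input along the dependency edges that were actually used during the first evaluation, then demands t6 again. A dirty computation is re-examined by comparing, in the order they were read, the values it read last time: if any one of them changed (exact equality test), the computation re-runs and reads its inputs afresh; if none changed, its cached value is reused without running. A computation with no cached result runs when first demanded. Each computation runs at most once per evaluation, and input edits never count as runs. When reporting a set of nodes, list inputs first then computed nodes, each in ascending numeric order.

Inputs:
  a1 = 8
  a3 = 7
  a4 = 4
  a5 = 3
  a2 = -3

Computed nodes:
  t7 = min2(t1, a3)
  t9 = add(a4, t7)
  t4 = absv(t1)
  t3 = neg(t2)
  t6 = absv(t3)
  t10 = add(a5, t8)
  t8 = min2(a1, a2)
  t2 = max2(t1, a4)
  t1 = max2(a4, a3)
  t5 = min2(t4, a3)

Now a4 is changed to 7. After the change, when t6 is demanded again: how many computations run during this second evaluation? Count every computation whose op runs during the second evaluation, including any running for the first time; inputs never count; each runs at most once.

Computations that run: t1, t2 — 2 in total.
Key observation: the cutoff stops propagation at t3 — its inputs' values are unchanged, so it reuses its cache.

First evaluation (everything demanded from the output):
  t1 = max2(4, 7) = 7
  t2 = max2(7, 4) = 7
  t3 = neg(7) = -7
  t6 = absv(-7) = 7

Propagation after the edit:
  t1: runs — a4 4->7; result 7 (same value as before).
  t2: runs — a4 4->7; result 7 (same value as before).
  t3: checked — values it read are unchanged (t2 unchanged); reused cached -7 without running.
  t6: checked — values it read are unchanged (t3 unchanged); reused cached 7 without running.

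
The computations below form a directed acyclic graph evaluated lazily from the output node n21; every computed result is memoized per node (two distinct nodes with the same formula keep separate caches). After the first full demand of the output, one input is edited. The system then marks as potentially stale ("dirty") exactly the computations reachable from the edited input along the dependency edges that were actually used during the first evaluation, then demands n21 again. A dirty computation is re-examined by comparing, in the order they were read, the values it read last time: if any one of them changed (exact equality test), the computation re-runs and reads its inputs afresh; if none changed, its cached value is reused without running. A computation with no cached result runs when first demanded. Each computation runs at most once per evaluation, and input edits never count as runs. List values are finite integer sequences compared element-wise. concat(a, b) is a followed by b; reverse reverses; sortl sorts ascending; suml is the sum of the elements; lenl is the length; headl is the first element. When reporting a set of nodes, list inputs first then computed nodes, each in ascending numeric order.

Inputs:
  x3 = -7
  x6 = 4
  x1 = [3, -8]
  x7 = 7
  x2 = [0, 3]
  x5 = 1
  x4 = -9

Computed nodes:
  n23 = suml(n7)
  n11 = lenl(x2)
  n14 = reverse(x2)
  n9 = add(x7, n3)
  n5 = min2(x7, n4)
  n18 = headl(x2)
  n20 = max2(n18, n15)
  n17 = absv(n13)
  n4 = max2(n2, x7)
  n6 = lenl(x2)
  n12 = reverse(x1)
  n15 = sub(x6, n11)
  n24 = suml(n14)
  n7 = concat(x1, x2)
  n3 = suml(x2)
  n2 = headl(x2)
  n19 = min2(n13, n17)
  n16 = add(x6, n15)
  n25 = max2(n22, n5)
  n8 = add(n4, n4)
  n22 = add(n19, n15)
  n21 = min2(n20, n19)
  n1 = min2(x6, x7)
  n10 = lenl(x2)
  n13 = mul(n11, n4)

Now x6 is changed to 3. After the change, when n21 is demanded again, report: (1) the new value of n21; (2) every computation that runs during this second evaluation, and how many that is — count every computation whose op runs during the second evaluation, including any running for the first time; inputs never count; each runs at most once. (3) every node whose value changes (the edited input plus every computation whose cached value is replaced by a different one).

Demanding n21 again yields 1.
3 computations run: n15, n20, n21.
The nodes whose values change: x6, n15, n20, n21.

First demand of the output computes:
  n2 = headl([0, 3]) = 0
  n4 = max2(0, 7) = 7
  n11 = lenl([0, 3]) = 2
  n13 = mul(2, 7) = 14
  n15 = sub(4, 2) = 2
  n17 = absv(14) = 14
  n18 = headl([0, 3]) = 0
  n19 = min2(14, 14) = 14
  n20 = max2(0, 2) = 2
  n21 = min2(2, 14) = 2

After the edit, cleaning proceeds:
  n15: a read changed (x6 4->3) — executes, giving 1.
  n20: a read changed (n15 2->1) — executes, giving 1.
  n21: a read changed (n20 2->1) — executes, giving 1.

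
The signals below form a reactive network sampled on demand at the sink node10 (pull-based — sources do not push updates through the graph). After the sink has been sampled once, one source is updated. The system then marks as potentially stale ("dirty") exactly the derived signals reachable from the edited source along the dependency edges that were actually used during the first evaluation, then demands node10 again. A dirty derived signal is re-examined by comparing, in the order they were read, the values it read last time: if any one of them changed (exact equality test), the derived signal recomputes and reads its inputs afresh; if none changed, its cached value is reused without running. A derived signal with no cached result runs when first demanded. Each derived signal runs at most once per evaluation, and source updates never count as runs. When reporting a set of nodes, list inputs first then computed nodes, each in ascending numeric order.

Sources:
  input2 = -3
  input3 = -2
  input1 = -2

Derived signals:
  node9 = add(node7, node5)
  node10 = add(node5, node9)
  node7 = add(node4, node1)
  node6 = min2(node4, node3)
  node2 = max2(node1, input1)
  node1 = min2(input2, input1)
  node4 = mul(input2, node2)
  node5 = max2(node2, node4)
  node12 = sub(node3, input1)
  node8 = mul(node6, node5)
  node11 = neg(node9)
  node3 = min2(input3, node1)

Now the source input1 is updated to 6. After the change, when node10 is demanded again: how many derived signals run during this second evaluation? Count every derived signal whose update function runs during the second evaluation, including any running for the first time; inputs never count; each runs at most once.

Initial pass — values computed on the first demand:
  node1 = min2(-3, -2) = -3
  node2 = max2(-3, -2) = -2
  node4 = mul(-3, -2) = 6
  node5 = max2(-2, 6) = 6
  node7 = add(6, -3) = 3
  node9 = add(3, 6) = 9
  node10 = add(6, 9) = 15

Second demand — change propagation:
  node1: re-runs because input1 -2->6; new result -3 (unchanged).
  node2: re-runs because input1 -2->6; new result 6.
  node4: re-runs because node2 -2->6; new result -18.
  node5: re-runs because node2 -2->6; node4 6->-18; new result 6 (unchanged).
  node7: re-runs because node4 6->-18; new result -21.
  node9: re-runs because node7 3->-21; new result -15.
  node10: re-runs because node9 9->-15; new result -9.

Run set: node1, node2, node4, node5, node7, node9, node10 (7 run).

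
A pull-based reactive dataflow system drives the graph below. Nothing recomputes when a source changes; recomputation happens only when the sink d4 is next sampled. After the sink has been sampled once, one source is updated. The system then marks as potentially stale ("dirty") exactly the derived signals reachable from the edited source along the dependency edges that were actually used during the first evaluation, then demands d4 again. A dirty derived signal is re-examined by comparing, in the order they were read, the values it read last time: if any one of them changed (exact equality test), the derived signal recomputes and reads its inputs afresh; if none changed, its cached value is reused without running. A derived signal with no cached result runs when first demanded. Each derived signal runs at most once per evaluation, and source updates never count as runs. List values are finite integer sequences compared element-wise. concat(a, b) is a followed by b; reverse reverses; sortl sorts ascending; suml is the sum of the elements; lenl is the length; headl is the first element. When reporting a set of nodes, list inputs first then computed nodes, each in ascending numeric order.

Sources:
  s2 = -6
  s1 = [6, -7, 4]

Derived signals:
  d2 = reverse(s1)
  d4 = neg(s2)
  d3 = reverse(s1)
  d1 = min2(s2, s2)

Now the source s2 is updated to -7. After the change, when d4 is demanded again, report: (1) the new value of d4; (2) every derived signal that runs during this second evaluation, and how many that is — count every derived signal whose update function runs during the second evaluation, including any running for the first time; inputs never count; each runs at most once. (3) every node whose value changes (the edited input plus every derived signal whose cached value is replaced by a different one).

First evaluation (everything demanded from the output):
  d4 = neg(-6) = 6

Propagation after the edit:
  d4: runs — s2 -6->-7; result 7.

New value of d4: 7.
Derived signals that run: d4 — 1 in total.
Values that change: s2, d4.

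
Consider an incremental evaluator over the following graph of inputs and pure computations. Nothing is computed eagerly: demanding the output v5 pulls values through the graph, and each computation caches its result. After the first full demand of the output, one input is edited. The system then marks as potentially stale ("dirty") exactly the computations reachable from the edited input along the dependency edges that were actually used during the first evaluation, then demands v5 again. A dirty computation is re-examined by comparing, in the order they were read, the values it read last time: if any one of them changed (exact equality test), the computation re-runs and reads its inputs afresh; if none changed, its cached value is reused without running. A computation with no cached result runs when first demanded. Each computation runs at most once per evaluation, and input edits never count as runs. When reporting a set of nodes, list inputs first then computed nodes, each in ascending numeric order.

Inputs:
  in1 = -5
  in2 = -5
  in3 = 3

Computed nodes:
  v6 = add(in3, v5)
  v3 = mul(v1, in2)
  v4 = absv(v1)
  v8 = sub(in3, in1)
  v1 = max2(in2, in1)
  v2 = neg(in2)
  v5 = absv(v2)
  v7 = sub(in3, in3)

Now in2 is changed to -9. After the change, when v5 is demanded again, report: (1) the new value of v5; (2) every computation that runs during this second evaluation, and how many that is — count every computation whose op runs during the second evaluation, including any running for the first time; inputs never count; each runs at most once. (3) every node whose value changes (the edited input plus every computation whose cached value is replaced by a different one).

v5 now evaluates to 9.
Run set: v2, v5 (2 run).
Changed values: in2, v2, v5.

Initial pass — values computed on the first demand:
  v2 = neg(-5) = 5
  v5 = absv(5) = 5

Second demand — change propagation:
  v2: re-runs because in2 -5->-9; new result 9.
  v5: re-runs because v2 5->9; new result 9.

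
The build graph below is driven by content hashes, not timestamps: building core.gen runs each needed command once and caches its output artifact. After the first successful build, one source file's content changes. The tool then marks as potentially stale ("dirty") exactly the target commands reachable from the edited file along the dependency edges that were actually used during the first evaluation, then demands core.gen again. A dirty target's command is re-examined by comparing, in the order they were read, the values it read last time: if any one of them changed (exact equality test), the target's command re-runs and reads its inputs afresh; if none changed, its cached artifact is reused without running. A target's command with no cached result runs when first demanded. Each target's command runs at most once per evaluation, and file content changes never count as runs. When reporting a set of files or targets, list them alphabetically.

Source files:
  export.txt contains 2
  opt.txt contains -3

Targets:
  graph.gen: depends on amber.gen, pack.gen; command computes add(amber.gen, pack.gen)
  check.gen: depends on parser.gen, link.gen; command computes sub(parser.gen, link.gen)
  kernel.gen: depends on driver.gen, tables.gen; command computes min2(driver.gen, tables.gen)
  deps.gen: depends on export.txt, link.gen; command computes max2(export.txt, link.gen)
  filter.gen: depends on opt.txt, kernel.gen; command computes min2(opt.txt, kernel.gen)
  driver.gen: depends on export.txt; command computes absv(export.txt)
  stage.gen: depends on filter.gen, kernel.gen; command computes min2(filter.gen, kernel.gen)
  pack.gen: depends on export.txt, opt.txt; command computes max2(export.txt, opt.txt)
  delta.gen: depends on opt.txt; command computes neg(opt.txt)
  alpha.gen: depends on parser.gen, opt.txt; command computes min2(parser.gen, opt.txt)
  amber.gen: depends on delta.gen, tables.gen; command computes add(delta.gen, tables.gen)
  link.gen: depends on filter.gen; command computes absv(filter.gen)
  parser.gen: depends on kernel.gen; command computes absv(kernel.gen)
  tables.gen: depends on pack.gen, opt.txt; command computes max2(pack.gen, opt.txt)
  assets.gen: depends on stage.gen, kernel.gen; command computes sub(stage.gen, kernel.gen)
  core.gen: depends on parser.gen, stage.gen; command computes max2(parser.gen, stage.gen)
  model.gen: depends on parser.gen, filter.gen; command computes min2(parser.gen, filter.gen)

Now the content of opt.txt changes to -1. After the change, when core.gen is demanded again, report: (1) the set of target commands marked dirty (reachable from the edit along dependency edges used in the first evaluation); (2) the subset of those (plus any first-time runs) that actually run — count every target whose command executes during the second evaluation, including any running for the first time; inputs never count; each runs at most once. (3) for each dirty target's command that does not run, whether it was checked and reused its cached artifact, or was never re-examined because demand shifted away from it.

Initial pass — values computed on the first demand:
  driver.gen = absv(2) = 2
  pack.gen = max2(2, -3) = 2
  tables.gen = max2(2, -3) = 2
  kernel.gen = min2(2, 2) = 2
  filter.gen = min2(-3, 2) = -3
  parser.gen = absv(2) = 2
  stage.gen = min2(-3, 2) = -3
  core.gen = max2(2, -3) = 2

Second demand — change propagation:
  pack.gen: re-runs because opt.txt -3->-1; new result 2 (unchanged).
  tables.gen: re-runs because opt.txt -3->-1; new result 2 (unchanged).
  kernel.gen: re-examined; everything it read last time is the same (driver.gen unchanged, tables.gen unchanged) — cache 2 kept, no run.
  filter.gen: re-runs because opt.txt -3->-1; new result -1.
  parser.gen: re-examined; everything it read last time is the same (kernel.gen unchanged) — cache 2 kept, no run.
  stage.gen: re-runs because filter.gen -3->-1; new result -1.
  core.gen: re-runs because stage.gen -3->-1; new result 2 (unchanged).

The important point: at kernel.gen every value read last time is unchanged, so the dirty flag clears without a run.

Dirty set: core.gen, filter.gen, kernel.gen, pack.gen, parser.gen, stage.gen, tables.gen.
Run set: core.gen, filter.gen, pack.gen, stage.gen, tables.gen (5 run).
Re-examined without running (cache reused): kernel.gen, parser.gen.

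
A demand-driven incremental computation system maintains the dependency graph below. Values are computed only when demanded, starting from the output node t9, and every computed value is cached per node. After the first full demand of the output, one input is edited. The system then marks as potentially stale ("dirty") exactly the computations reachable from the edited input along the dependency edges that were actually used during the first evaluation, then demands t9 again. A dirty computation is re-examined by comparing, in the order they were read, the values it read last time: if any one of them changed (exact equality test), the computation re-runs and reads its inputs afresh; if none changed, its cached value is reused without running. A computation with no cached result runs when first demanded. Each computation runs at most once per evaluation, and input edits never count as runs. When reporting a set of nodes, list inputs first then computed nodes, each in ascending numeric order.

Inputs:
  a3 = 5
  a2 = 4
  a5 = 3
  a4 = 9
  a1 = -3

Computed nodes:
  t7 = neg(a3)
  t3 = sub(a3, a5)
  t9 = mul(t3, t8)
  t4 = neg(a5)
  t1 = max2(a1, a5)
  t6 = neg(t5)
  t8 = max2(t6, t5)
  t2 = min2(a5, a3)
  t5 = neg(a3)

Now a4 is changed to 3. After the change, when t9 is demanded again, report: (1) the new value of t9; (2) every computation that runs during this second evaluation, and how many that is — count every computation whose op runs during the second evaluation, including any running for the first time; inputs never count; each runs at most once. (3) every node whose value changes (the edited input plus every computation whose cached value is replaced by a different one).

New value of t9: 10.
Computations that run: none — 0 in total.
Values that change: a4.
Key observation: a4 is never demanded by the output, so the edit triggers no recomputation at all.

First evaluation (everything demanded from the output):
  t3 = sub(5, 3) = 2
  t5 = neg(5) = -5
  t6 = neg(-5) = 5
  t8 = max2(5, -5) = 5
  t9 = mul(2, 5) = 10

Propagation after the edit:
  a4 feeds no computation that the output demands — nothing is marked dirty and nothing runs.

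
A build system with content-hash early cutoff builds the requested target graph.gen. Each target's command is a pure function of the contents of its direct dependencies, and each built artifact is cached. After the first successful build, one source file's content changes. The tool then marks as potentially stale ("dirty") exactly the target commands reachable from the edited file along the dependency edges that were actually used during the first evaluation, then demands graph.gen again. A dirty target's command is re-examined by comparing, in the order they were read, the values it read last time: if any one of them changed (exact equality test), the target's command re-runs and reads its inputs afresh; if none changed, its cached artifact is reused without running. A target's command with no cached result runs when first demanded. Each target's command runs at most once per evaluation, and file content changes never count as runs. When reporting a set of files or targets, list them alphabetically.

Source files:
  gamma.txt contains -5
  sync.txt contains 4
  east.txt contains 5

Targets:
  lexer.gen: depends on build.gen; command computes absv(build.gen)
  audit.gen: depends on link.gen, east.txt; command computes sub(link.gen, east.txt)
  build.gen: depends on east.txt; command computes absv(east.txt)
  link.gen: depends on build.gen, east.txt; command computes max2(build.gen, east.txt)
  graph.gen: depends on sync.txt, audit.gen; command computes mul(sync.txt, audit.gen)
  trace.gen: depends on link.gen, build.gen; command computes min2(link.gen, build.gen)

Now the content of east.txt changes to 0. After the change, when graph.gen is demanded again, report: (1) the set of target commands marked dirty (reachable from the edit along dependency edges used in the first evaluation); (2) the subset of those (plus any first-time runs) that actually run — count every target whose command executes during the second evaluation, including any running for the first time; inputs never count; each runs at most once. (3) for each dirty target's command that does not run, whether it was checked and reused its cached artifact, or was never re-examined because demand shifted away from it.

First evaluation (everything demanded from the output):
  build.gen = absv(5) = 5
  link.gen = max2(5, 5) = 5
  audit.gen = sub(5, 5) = 0
  graph.gen = mul(4, 0) = 0

Propagation after the edit:
  build.gen: runs — east.txt 5->0; result 0.
  link.gen: runs — build.gen 5->0; east.txt 5->0; result 0.
  audit.gen: runs — link.gen 5->0; east.txt 5->0; result 0 (same value as before).
  graph.gen: checked — values it read are unchanged (sync.txt unchanged, audit.gen unchanged); reused cached 0 without running.

Key observation: the change is absorbed at audit.gen — it re-runs but produces the same value, and the output's value is unchanged.

Marked dirty: audit.gen, build.gen, graph.gen, link.gen.
Target commands that run: audit.gen, build.gen, link.gen — 3 in total.
Checked but reused from cache: graph.gen.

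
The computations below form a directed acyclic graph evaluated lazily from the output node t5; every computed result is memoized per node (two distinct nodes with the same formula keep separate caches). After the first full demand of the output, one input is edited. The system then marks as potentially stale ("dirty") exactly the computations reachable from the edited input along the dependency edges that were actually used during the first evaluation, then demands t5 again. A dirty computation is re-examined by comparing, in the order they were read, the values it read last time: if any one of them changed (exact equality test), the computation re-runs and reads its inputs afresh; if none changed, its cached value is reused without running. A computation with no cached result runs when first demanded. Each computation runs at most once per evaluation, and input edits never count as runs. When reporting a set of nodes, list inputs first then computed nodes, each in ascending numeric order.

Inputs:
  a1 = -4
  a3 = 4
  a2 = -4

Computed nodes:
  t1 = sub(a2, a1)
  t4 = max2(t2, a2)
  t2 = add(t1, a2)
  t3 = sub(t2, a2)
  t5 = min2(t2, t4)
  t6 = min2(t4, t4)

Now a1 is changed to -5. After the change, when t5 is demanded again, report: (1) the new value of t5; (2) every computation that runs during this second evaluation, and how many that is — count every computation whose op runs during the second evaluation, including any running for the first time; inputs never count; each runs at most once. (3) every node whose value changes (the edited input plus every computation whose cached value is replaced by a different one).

Demanding t5 again yields -3.
4 computations run: t1, t2, t4, t5.
The nodes whose values change: a1, t1, t2, t4, t5.

First demand of the output computes:
  t1 = sub(-4, -4) = 0
  t2 = add(0, -4) = -4
  t4 = max2(-4, -4) = -4
  t5 = min2(-4, -4) = -4

After the edit, cleaning proceeds:
  t1: a read changed (a1 -4->-5) — executes, giving 1.
  t2: a read changed (t1 0->1) — executes, giving -3.
  t4: a read changed (t2 -4->-3) — executes, giving -3.
  t5: a read changed (t2 -4->-3; t4 -4->-3) — executes, giving -3.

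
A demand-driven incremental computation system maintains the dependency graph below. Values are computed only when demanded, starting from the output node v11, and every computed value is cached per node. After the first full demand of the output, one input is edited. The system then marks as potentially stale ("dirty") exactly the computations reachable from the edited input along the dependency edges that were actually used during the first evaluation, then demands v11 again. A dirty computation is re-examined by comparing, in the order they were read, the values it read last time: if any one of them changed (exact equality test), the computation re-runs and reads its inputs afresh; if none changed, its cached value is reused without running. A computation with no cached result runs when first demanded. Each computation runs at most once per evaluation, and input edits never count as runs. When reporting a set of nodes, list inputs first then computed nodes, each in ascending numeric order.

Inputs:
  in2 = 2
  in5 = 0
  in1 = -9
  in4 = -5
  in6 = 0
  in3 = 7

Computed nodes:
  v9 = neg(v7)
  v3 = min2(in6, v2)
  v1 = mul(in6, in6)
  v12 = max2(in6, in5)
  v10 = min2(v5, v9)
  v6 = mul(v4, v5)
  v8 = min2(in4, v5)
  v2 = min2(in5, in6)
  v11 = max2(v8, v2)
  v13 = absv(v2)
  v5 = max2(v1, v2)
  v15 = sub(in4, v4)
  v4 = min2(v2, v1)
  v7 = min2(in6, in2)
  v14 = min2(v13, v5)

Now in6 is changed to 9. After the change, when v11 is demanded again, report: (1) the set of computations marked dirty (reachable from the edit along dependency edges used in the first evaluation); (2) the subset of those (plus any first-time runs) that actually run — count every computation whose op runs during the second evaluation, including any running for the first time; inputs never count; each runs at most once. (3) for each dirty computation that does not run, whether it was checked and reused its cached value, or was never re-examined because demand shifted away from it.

Marked dirty: v1, v2, v5, v8, v11.
Computations that run: v1, v2, v5, v8 — 4 in total.
Checked but reused from cache: v11.
Key observation: the cutoff stops propagation at v11 — its inputs' values are unchanged, so it reuses its cache.

First evaluation (everything demanded from the output):
  v1 = mul(0, 0) = 0
  v2 = min2(0, 0) = 0
  v5 = max2(0, 0) = 0
  v8 = min2(-5, 0) = -5
  v11 = max2(-5, 0) = 0

Propagation after the edit:
  v1: runs — in6 0->9; in6 0->9; result 81.
  v2: runs — in6 0->9; result 0 (same value as before).
  v5: runs — v1 0->81; result 81.
  v8: runs — v5 0->81; result -5 (same value as before).
  v11: checked — values it read are unchanged (v8 unchanged, v2 unchanged); reused cached 0 without running.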